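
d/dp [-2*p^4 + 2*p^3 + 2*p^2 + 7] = 2*p*(-4*p^2 + 3*p + 2)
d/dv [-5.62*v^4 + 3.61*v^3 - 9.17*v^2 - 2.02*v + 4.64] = -22.48*v^3 + 10.83*v^2 - 18.34*v - 2.02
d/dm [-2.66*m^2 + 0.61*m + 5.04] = 0.61 - 5.32*m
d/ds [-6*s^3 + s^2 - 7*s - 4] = -18*s^2 + 2*s - 7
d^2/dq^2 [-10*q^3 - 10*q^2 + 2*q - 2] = -60*q - 20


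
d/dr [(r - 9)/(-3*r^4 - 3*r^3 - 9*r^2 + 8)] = (-3*r^4 - 3*r^3 - 9*r^2 + 3*r*(r - 9)*(4*r^2 + 3*r + 6) + 8)/(3*r^4 + 3*r^3 + 9*r^2 - 8)^2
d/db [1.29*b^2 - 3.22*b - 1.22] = 2.58*b - 3.22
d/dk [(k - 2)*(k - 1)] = 2*k - 3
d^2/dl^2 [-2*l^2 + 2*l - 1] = -4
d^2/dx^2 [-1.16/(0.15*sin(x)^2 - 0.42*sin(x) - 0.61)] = (-0.1044*sin(x)^4 + 0.21924*sin(x)^3 - 0.472584*sin(x)^2 - 0.141288*sin(x) + 0.621528)/(-0.15*sin(x)^2 + 0.42*sin(x) + 0.61)^3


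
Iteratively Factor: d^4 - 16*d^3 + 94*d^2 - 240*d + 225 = (d - 3)*(d^3 - 13*d^2 + 55*d - 75) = (d - 5)*(d - 3)*(d^2 - 8*d + 15) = (d - 5)*(d - 3)^2*(d - 5)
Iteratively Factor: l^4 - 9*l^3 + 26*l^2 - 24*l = (l - 4)*(l^3 - 5*l^2 + 6*l) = (l - 4)*(l - 3)*(l^2 - 2*l) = l*(l - 4)*(l - 3)*(l - 2)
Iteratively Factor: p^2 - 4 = (p + 2)*(p - 2)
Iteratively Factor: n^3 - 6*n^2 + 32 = (n + 2)*(n^2 - 8*n + 16) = (n - 4)*(n + 2)*(n - 4)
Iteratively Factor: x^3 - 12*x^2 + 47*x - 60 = (x - 3)*(x^2 - 9*x + 20) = (x - 5)*(x - 3)*(x - 4)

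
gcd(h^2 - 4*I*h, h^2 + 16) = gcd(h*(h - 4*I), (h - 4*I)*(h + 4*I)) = h - 4*I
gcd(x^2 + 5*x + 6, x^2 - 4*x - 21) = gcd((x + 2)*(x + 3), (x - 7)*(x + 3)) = x + 3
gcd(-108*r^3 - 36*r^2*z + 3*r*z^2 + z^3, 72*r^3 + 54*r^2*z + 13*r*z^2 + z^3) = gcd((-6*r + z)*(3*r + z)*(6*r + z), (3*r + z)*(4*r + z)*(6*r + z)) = 18*r^2 + 9*r*z + z^2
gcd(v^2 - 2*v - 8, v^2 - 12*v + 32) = v - 4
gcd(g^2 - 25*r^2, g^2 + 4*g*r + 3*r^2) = 1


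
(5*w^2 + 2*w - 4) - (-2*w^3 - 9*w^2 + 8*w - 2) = 2*w^3 + 14*w^2 - 6*w - 2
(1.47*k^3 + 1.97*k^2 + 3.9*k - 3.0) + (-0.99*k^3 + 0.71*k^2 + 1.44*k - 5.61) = 0.48*k^3 + 2.68*k^2 + 5.34*k - 8.61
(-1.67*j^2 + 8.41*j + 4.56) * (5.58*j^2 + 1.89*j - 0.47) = -9.3186*j^4 + 43.7715*j^3 + 42.1246*j^2 + 4.6657*j - 2.1432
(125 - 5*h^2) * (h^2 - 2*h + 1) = -5*h^4 + 10*h^3 + 120*h^2 - 250*h + 125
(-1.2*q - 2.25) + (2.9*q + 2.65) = 1.7*q + 0.4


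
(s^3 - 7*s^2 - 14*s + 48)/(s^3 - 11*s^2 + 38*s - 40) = (s^2 - 5*s - 24)/(s^2 - 9*s + 20)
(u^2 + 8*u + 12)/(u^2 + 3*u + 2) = (u + 6)/(u + 1)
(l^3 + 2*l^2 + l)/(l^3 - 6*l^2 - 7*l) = (l + 1)/(l - 7)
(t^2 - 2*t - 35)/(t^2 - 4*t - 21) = (t + 5)/(t + 3)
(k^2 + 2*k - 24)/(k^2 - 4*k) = (k + 6)/k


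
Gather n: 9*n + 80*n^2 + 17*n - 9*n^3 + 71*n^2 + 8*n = -9*n^3 + 151*n^2 + 34*n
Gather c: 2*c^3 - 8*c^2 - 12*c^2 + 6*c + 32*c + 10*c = 2*c^3 - 20*c^2 + 48*c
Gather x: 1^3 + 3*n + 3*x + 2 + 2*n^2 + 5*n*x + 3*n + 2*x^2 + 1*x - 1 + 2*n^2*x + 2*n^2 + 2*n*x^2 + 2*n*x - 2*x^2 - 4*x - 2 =4*n^2 + 2*n*x^2 + 6*n + x*(2*n^2 + 7*n)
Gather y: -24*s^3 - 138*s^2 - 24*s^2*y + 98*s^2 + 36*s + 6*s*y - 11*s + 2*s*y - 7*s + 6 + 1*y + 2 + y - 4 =-24*s^3 - 40*s^2 + 18*s + y*(-24*s^2 + 8*s + 2) + 4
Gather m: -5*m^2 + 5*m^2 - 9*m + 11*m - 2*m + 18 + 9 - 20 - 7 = 0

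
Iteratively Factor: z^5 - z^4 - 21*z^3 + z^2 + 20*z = (z + 1)*(z^4 - 2*z^3 - 19*z^2 + 20*z) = (z + 1)*(z + 4)*(z^3 - 6*z^2 + 5*z) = z*(z + 1)*(z + 4)*(z^2 - 6*z + 5) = z*(z - 1)*(z + 1)*(z + 4)*(z - 5)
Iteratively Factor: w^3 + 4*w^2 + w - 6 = (w + 3)*(w^2 + w - 2) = (w + 2)*(w + 3)*(w - 1)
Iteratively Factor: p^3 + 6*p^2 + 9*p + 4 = (p + 4)*(p^2 + 2*p + 1) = (p + 1)*(p + 4)*(p + 1)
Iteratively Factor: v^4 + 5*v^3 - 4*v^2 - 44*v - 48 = (v + 2)*(v^3 + 3*v^2 - 10*v - 24) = (v + 2)^2*(v^2 + v - 12) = (v + 2)^2*(v + 4)*(v - 3)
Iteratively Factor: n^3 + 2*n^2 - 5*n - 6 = (n + 1)*(n^2 + n - 6) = (n + 1)*(n + 3)*(n - 2)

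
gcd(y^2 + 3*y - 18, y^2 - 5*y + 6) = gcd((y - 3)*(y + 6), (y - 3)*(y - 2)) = y - 3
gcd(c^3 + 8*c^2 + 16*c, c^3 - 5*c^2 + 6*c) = c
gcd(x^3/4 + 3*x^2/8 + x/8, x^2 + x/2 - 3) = 1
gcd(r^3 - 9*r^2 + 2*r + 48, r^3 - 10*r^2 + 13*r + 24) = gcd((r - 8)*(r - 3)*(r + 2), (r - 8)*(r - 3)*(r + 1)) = r^2 - 11*r + 24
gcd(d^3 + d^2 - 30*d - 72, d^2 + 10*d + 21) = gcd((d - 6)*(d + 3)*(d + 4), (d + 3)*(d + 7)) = d + 3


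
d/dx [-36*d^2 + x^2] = 2*x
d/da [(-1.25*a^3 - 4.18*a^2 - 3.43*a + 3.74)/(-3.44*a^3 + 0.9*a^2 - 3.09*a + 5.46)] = (-15.5042*a^4 - 15.8734*a^3 + 34.125*a^2 - 52.3776*a - 7.1712)/(11.8336*a^6 - 6.192*a^5 + 22.0692*a^4 - 43.1268*a^3 + 19.3761*a^2 - 33.7428*a + 29.8116)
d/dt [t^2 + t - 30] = 2*t + 1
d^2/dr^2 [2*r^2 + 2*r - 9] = 4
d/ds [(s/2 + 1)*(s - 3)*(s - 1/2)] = 3*s^2/2 - 3*s/2 - 11/4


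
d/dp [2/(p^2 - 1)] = -4*p/(p^2 - 1)^2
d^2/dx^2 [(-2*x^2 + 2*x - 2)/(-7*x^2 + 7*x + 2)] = 108*(7*x^2 - 7*x + 3)/(343*x^6 - 1029*x^5 + 735*x^4 + 245*x^3 - 210*x^2 - 84*x - 8)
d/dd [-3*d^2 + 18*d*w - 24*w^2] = -6*d + 18*w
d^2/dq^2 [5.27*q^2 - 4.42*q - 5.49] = 10.5400000000000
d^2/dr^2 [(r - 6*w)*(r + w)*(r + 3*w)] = 6*r - 4*w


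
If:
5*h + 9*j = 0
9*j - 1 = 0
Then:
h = -1/5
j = 1/9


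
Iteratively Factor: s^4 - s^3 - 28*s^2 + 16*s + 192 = (s + 4)*(s^3 - 5*s^2 - 8*s + 48) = (s - 4)*(s + 4)*(s^2 - s - 12) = (s - 4)^2*(s + 4)*(s + 3)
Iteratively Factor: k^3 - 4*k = (k)*(k^2 - 4) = k*(k + 2)*(k - 2)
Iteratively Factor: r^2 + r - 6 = (r + 3)*(r - 2)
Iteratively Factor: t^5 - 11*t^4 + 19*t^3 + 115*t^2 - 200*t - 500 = (t - 5)*(t^4 - 6*t^3 - 11*t^2 + 60*t + 100) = (t - 5)^2*(t^3 - t^2 - 16*t - 20) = (t - 5)^2*(t + 2)*(t^2 - 3*t - 10) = (t - 5)^3*(t + 2)*(t + 2)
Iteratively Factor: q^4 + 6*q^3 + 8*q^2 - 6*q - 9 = (q + 3)*(q^3 + 3*q^2 - q - 3) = (q + 1)*(q + 3)*(q^2 + 2*q - 3) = (q - 1)*(q + 1)*(q + 3)*(q + 3)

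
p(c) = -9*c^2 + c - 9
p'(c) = 1 - 18*c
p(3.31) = -104.29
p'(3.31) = -58.58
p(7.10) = -455.59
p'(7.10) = -126.80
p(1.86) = -38.28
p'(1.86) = -32.48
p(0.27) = -9.39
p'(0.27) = -3.86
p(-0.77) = -15.11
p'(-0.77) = 14.86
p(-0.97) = -18.44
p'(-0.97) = 18.46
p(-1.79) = -39.63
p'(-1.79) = 33.22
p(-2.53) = -69.14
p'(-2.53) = 46.54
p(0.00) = -9.00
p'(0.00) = 1.00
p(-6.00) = -339.00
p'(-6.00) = 109.00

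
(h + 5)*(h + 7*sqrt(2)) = h^2 + 5*h + 7*sqrt(2)*h + 35*sqrt(2)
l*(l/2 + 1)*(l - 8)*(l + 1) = l^4/2 - 5*l^3/2 - 11*l^2 - 8*l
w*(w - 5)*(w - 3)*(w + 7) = w^4 - w^3 - 41*w^2 + 105*w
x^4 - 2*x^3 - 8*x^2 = x^2*(x - 4)*(x + 2)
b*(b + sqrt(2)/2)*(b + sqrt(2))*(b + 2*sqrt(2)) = b^4 + 7*sqrt(2)*b^3/2 + 7*b^2 + 2*sqrt(2)*b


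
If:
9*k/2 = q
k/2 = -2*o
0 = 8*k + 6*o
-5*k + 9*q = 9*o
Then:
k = 0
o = 0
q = 0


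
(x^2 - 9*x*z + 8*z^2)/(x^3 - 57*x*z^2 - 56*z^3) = (x - z)/(x^2 + 8*x*z + 7*z^2)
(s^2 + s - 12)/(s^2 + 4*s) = (s - 3)/s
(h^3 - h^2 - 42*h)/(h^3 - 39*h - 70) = h*(h + 6)/(h^2 + 7*h + 10)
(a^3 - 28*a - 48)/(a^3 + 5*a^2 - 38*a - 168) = (a + 2)/(a + 7)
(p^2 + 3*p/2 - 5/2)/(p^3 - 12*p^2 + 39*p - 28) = (p + 5/2)/(p^2 - 11*p + 28)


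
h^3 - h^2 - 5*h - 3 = (h - 3)*(h + 1)^2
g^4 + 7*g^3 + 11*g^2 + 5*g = g*(g + 1)^2*(g + 5)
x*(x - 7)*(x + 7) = x^3 - 49*x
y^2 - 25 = (y - 5)*(y + 5)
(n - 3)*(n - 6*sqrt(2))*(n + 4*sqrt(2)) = n^3 - 3*n^2 - 2*sqrt(2)*n^2 - 48*n + 6*sqrt(2)*n + 144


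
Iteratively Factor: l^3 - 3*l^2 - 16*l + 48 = (l - 4)*(l^2 + l - 12) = (l - 4)*(l + 4)*(l - 3)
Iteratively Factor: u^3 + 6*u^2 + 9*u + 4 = (u + 4)*(u^2 + 2*u + 1) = (u + 1)*(u + 4)*(u + 1)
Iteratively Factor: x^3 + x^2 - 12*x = (x + 4)*(x^2 - 3*x) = x*(x + 4)*(x - 3)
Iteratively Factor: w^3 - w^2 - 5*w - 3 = (w + 1)*(w^2 - 2*w - 3) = (w - 3)*(w + 1)*(w + 1)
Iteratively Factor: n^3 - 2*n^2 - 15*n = (n)*(n^2 - 2*n - 15) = n*(n - 5)*(n + 3)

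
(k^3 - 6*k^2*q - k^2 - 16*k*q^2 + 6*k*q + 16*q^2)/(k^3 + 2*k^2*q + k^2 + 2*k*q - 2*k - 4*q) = (k - 8*q)/(k + 2)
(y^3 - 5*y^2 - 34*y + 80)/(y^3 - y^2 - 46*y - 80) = (y - 2)/(y + 2)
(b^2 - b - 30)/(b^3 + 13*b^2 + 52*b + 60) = (b - 6)/(b^2 + 8*b + 12)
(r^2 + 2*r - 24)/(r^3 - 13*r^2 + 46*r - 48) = (r^2 + 2*r - 24)/(r^3 - 13*r^2 + 46*r - 48)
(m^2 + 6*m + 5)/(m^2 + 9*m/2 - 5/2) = 2*(m + 1)/(2*m - 1)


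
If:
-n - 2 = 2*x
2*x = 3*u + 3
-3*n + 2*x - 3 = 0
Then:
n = -5/4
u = -5/4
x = -3/8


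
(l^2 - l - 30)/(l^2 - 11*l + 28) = (l^2 - l - 30)/(l^2 - 11*l + 28)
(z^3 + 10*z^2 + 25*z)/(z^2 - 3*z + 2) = z*(z^2 + 10*z + 25)/(z^2 - 3*z + 2)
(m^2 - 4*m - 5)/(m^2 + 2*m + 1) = (m - 5)/(m + 1)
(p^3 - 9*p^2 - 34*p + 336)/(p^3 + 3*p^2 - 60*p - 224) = (p^2 - p - 42)/(p^2 + 11*p + 28)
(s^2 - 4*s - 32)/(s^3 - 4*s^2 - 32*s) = 1/s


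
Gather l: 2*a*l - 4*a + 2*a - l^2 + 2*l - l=-2*a - l^2 + l*(2*a + 1)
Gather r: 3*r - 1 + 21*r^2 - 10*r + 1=21*r^2 - 7*r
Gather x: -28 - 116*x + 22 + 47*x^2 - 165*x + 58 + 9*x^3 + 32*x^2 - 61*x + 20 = 9*x^3 + 79*x^2 - 342*x + 72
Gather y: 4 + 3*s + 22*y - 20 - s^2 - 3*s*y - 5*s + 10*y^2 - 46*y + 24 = -s^2 - 2*s + 10*y^2 + y*(-3*s - 24) + 8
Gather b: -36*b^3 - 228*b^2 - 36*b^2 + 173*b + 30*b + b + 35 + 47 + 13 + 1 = -36*b^3 - 264*b^2 + 204*b + 96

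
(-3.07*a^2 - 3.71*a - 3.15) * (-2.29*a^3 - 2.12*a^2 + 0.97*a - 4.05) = 7.0303*a^5 + 15.0043*a^4 + 12.1008*a^3 + 15.5128*a^2 + 11.97*a + 12.7575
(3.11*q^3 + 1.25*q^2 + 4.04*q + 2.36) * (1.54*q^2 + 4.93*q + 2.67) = 4.7894*q^5 + 17.2573*q^4 + 20.6878*q^3 + 26.8891*q^2 + 22.4216*q + 6.3012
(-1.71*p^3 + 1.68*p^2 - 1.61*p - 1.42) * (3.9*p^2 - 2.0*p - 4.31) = -6.669*p^5 + 9.972*p^4 - 2.2689*p^3 - 9.5588*p^2 + 9.7791*p + 6.1202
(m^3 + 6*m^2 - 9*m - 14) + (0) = m^3 + 6*m^2 - 9*m - 14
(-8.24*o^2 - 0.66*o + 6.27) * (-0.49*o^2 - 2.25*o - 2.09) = 4.0376*o^4 + 18.8634*o^3 + 15.6343*o^2 - 12.7281*o - 13.1043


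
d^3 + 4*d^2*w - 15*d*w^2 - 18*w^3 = (d - 3*w)*(d + w)*(d + 6*w)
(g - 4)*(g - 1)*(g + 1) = g^3 - 4*g^2 - g + 4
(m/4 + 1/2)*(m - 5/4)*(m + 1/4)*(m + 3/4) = m^4/4 + 7*m^3/16 - 25*m^2/64 - 151*m/256 - 15/128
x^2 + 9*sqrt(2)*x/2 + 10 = (x + 2*sqrt(2))*(x + 5*sqrt(2)/2)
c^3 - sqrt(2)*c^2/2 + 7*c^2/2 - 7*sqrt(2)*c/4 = c*(c + 7/2)*(c - sqrt(2)/2)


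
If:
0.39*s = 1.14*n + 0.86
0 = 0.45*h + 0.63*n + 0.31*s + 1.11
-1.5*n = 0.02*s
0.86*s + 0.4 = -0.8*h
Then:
No Solution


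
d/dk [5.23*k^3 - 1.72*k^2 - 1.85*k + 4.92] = 15.69*k^2 - 3.44*k - 1.85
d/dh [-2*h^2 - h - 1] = -4*h - 1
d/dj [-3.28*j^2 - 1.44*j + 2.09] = -6.56*j - 1.44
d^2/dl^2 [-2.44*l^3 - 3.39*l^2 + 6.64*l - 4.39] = -14.64*l - 6.78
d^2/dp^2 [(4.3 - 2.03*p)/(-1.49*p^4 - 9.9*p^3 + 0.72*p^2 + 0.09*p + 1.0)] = (54.081636*p^7 + 288.18388*p^6 - 722.183904*p^5 - 5059.466982*p^4 + 558.929084*p^3 + 173.89308*p^2 - 265.86144*p + 5.75694)/(3.307949*p^12 + 65.93697*p^11 + 433.309284*p^10 + 905.975253*p^9 - 224.010192*p^8 - 98.992908*p^7 - 284.081121*p^6 + 43.673202*p^5 + 8.243304*p^4 + 29.310471*p^3 - 2.1843*p^2 - 0.27*p - 1.0)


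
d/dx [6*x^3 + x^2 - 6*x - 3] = 18*x^2 + 2*x - 6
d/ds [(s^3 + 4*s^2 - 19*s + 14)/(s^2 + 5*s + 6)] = (s^4 + 10*s^3 + 57*s^2 + 20*s - 184)/(s^4 + 10*s^3 + 37*s^2 + 60*s + 36)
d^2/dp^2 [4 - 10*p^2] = -20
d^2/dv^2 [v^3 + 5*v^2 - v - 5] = 6*v + 10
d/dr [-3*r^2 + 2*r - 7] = 2 - 6*r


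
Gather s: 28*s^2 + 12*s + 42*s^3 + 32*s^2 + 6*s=42*s^3 + 60*s^2 + 18*s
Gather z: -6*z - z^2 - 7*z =-z^2 - 13*z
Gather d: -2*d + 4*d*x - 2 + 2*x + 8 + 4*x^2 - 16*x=d*(4*x - 2) + 4*x^2 - 14*x + 6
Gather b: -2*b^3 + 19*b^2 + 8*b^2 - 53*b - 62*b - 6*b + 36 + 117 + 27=-2*b^3 + 27*b^2 - 121*b + 180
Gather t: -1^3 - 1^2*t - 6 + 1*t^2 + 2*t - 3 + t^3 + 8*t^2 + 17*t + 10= t^3 + 9*t^2 + 18*t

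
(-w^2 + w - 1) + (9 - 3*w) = -w^2 - 2*w + 8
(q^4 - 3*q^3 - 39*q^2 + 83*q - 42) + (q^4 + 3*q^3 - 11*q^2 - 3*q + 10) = 2*q^4 - 50*q^2 + 80*q - 32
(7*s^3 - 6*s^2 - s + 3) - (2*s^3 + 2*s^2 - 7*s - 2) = 5*s^3 - 8*s^2 + 6*s + 5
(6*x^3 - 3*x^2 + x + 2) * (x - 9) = 6*x^4 - 57*x^3 + 28*x^2 - 7*x - 18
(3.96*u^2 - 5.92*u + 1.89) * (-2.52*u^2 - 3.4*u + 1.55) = -9.9792*u^4 + 1.4544*u^3 + 21.5032*u^2 - 15.602*u + 2.9295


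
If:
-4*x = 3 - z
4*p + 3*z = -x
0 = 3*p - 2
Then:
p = 2/3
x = -35/39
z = -23/39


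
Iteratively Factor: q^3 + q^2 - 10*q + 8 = (q - 2)*(q^2 + 3*q - 4) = (q - 2)*(q + 4)*(q - 1)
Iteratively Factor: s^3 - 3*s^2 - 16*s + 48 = (s + 4)*(s^2 - 7*s + 12) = (s - 4)*(s + 4)*(s - 3)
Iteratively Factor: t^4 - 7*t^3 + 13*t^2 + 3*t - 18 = (t - 3)*(t^3 - 4*t^2 + t + 6) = (t - 3)^2*(t^2 - t - 2) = (t - 3)^2*(t + 1)*(t - 2)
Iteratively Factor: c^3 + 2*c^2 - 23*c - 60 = (c + 4)*(c^2 - 2*c - 15) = (c + 3)*(c + 4)*(c - 5)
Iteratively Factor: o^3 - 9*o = (o + 3)*(o^2 - 3*o) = o*(o + 3)*(o - 3)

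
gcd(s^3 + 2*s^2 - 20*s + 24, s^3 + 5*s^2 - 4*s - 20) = s - 2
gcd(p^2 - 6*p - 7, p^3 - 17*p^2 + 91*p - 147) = p - 7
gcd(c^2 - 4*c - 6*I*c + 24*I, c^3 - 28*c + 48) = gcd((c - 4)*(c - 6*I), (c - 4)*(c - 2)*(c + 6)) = c - 4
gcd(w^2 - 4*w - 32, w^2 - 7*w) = 1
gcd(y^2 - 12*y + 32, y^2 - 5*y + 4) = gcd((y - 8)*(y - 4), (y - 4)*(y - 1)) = y - 4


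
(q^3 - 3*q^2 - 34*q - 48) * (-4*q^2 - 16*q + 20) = -4*q^5 - 4*q^4 + 204*q^3 + 676*q^2 + 88*q - 960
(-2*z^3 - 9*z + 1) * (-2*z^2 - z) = 4*z^5 + 2*z^4 + 18*z^3 + 7*z^2 - z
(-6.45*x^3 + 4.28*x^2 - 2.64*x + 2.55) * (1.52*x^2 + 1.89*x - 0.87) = -9.804*x^5 - 5.6849*x^4 + 9.6879*x^3 - 4.8372*x^2 + 7.1163*x - 2.2185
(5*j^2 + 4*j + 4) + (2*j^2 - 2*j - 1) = 7*j^2 + 2*j + 3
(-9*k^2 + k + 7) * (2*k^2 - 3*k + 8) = -18*k^4 + 29*k^3 - 61*k^2 - 13*k + 56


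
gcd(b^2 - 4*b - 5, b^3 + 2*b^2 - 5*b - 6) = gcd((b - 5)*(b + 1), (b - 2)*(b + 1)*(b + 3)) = b + 1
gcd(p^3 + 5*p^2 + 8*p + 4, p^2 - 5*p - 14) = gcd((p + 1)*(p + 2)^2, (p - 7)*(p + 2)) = p + 2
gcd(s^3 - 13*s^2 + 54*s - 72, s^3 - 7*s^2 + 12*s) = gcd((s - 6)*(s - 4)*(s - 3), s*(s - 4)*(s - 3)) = s^2 - 7*s + 12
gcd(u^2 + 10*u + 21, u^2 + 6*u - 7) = u + 7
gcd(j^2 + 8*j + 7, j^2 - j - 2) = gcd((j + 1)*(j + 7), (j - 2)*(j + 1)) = j + 1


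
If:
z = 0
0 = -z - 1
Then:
No Solution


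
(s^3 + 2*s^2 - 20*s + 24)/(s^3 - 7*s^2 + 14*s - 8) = (s^2 + 4*s - 12)/(s^2 - 5*s + 4)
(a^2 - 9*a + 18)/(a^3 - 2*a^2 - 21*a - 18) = (a - 3)/(a^2 + 4*a + 3)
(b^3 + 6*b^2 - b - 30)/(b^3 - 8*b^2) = (b^3 + 6*b^2 - b - 30)/(b^2*(b - 8))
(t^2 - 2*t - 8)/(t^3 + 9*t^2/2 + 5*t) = 2*(t - 4)/(t*(2*t + 5))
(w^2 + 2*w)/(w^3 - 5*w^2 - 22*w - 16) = w/(w^2 - 7*w - 8)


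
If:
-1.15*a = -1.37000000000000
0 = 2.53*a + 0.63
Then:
No Solution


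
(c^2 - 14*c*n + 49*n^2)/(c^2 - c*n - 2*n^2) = (-c^2 + 14*c*n - 49*n^2)/(-c^2 + c*n + 2*n^2)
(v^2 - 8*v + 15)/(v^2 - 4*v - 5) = (v - 3)/(v + 1)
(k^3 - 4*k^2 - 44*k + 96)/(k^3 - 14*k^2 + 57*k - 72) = (k^2 + 4*k - 12)/(k^2 - 6*k + 9)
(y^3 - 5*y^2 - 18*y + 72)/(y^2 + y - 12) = y - 6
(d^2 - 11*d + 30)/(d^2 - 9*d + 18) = (d - 5)/(d - 3)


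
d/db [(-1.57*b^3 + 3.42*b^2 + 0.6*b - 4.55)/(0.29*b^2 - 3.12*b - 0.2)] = (-0.4553*b^4 + 9.7968*b^3 - 9.9024*b^2 + 1.271*b - 14.316)/(0.0841*b^4 - 1.8096*b^3 + 9.6184*b^2 + 1.248*b + 0.04)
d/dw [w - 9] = 1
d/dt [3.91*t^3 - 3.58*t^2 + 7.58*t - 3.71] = 11.73*t^2 - 7.16*t + 7.58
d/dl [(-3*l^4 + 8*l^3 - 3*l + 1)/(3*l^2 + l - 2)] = (-18*l^5 + 15*l^4 + 40*l^3 - 39*l^2 - 6*l + 5)/(9*l^4 + 6*l^3 - 11*l^2 - 4*l + 4)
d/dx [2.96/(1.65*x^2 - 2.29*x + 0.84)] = (6.7784 - 9.768*x)/(1.65*x^2 - 2.29*x + 0.84)^2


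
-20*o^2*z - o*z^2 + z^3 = z*(-5*o + z)*(4*o + z)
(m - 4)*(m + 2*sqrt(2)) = m^2 - 4*m + 2*sqrt(2)*m - 8*sqrt(2)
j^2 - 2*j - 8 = (j - 4)*(j + 2)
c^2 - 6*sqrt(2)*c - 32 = (c - 8*sqrt(2))*(c + 2*sqrt(2))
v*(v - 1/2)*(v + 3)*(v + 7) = v^4 + 19*v^3/2 + 16*v^2 - 21*v/2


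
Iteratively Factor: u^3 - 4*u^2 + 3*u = (u)*(u^2 - 4*u + 3) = u*(u - 1)*(u - 3)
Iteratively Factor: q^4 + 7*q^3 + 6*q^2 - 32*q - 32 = (q + 1)*(q^3 + 6*q^2 - 32) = (q + 1)*(q + 4)*(q^2 + 2*q - 8) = (q - 2)*(q + 1)*(q + 4)*(q + 4)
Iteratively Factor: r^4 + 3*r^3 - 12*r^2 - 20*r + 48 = (r - 2)*(r^3 + 5*r^2 - 2*r - 24) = (r - 2)*(r + 3)*(r^2 + 2*r - 8) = (r - 2)^2*(r + 3)*(r + 4)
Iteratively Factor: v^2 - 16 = (v - 4)*(v + 4)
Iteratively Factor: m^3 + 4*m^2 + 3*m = (m + 3)*(m^2 + m) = (m + 1)*(m + 3)*(m)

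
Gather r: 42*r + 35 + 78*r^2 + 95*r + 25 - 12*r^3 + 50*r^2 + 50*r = -12*r^3 + 128*r^2 + 187*r + 60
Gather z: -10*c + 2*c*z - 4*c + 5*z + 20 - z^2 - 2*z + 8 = -14*c - z^2 + z*(2*c + 3) + 28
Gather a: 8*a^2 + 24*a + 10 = 8*a^2 + 24*a + 10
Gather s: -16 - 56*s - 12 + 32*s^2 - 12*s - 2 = 32*s^2 - 68*s - 30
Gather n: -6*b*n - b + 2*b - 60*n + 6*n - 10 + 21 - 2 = b + n*(-6*b - 54) + 9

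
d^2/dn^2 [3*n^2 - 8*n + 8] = 6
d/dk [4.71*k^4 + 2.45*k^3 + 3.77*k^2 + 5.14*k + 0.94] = 18.84*k^3 + 7.35*k^2 + 7.54*k + 5.14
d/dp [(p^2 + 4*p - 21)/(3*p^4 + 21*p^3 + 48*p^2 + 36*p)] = (-2*p^4 - 15*p^3 + 58*p^2 + 273*p + 126)/(3*p^2*(p^5 + 12*p^4 + 57*p^3 + 134*p^2 + 156*p + 72))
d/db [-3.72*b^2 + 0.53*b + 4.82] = 0.53 - 7.44*b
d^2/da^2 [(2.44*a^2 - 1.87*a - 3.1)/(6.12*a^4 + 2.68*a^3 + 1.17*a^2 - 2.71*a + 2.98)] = (548.332415999999*a^8 - 600.357312*a^7 - 2812.801312*a^6 - 1200.66036*a^5 - 1849.66944*a^4 + 442.591994*a^3 + 916.236252*a^2 + 246.641712*a - 10.78364)/(229.220928*a^12 + 301.133376*a^11 + 263.333808*a^10 - 170.116208*a^9 + 118.495548*a^8 + 129.445548*a^7 + 277.693041*a^6 - 192.561441*a^5 + 71.201037*a^4 - 5.196211*a^3 + 96.826458*a^2 - 72.197652*a + 26.463592)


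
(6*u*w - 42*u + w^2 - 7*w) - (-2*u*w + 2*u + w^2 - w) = 8*u*w - 44*u - 6*w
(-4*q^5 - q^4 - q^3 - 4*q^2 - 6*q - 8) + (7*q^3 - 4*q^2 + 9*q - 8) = -4*q^5 - q^4 + 6*q^3 - 8*q^2 + 3*q - 16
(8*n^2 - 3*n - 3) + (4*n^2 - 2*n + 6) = 12*n^2 - 5*n + 3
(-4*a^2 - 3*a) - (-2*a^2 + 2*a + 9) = -2*a^2 - 5*a - 9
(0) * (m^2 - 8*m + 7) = 0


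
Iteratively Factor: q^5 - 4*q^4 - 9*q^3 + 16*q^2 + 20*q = (q + 2)*(q^4 - 6*q^3 + 3*q^2 + 10*q) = (q + 1)*(q + 2)*(q^3 - 7*q^2 + 10*q) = q*(q + 1)*(q + 2)*(q^2 - 7*q + 10) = q*(q - 2)*(q + 1)*(q + 2)*(q - 5)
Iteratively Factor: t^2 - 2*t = (t)*(t - 2)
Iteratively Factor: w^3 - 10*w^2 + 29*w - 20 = (w - 5)*(w^2 - 5*w + 4) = (w - 5)*(w - 4)*(w - 1)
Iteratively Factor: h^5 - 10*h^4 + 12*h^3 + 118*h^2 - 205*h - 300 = (h + 1)*(h^4 - 11*h^3 + 23*h^2 + 95*h - 300) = (h - 4)*(h + 1)*(h^3 - 7*h^2 - 5*h + 75) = (h - 4)*(h + 1)*(h + 3)*(h^2 - 10*h + 25) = (h - 5)*(h - 4)*(h + 1)*(h + 3)*(h - 5)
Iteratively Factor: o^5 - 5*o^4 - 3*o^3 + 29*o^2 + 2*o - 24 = (o - 1)*(o^4 - 4*o^3 - 7*o^2 + 22*o + 24) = (o - 3)*(o - 1)*(o^3 - o^2 - 10*o - 8) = (o - 3)*(o - 1)*(o + 2)*(o^2 - 3*o - 4) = (o - 4)*(o - 3)*(o - 1)*(o + 2)*(o + 1)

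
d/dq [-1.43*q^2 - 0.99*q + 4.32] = -2.86*q - 0.99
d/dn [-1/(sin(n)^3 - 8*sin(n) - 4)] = (3*sin(n)^2 - 8)*cos(n)/(sin(n)^3 - 8*sin(n) - 4)^2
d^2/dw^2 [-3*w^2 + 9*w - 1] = -6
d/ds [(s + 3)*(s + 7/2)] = 2*s + 13/2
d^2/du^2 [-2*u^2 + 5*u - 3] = -4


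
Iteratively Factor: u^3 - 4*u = (u)*(u^2 - 4) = u*(u - 2)*(u + 2)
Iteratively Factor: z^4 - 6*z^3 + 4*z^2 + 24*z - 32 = (z + 2)*(z^3 - 8*z^2 + 20*z - 16) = (z - 2)*(z + 2)*(z^2 - 6*z + 8) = (z - 2)^2*(z + 2)*(z - 4)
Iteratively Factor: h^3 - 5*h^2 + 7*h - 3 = (h - 1)*(h^2 - 4*h + 3) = (h - 3)*(h - 1)*(h - 1)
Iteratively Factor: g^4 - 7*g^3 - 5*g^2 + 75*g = (g - 5)*(g^3 - 2*g^2 - 15*g) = (g - 5)*(g + 3)*(g^2 - 5*g) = g*(g - 5)*(g + 3)*(g - 5)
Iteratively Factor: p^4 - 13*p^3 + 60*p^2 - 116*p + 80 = (p - 4)*(p^3 - 9*p^2 + 24*p - 20) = (p - 4)*(p - 2)*(p^2 - 7*p + 10) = (p - 4)*(p - 2)^2*(p - 5)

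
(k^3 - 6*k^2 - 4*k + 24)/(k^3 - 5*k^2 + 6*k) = (k^2 - 4*k - 12)/(k*(k - 3))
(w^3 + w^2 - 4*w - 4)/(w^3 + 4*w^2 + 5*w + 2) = (w - 2)/(w + 1)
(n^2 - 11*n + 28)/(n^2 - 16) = (n - 7)/(n + 4)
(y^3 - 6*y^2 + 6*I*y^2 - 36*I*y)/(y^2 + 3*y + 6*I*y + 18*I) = y*(y - 6)/(y + 3)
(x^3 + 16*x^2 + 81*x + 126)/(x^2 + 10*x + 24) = (x^2 + 10*x + 21)/(x + 4)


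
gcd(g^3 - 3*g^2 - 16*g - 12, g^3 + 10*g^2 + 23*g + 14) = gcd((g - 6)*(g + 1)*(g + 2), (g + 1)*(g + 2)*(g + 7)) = g^2 + 3*g + 2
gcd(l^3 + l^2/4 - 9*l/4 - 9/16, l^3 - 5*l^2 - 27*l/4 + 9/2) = l + 3/2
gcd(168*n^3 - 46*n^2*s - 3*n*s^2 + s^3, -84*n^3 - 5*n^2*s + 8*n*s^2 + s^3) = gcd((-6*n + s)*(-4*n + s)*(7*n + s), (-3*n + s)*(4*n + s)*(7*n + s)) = 7*n + s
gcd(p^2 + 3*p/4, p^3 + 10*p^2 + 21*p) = p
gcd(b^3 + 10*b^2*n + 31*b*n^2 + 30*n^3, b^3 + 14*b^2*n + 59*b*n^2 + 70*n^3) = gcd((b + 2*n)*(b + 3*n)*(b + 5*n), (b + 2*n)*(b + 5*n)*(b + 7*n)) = b^2 + 7*b*n + 10*n^2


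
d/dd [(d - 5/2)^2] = 2*d - 5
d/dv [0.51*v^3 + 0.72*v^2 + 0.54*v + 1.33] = 1.53*v^2 + 1.44*v + 0.54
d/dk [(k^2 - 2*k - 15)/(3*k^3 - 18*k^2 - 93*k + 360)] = (-k^4 + 4*k^3 + 2*k^2 + 60*k - 705)/(3*(k^6 - 12*k^5 - 26*k^4 + 612*k^3 - 479*k^2 - 7440*k + 14400))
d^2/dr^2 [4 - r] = 0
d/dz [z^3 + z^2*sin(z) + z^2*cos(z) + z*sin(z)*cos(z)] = sqrt(2)*z^2*cos(z + pi/4) + 3*z^2 + 2*sqrt(2)*z*sin(z + pi/4) + z*cos(2*z) + sin(2*z)/2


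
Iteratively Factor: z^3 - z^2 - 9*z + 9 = (z + 3)*(z^2 - 4*z + 3) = (z - 3)*(z + 3)*(z - 1)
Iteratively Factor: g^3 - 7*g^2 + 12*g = (g - 3)*(g^2 - 4*g) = g*(g - 3)*(g - 4)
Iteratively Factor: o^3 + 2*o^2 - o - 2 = (o + 1)*(o^2 + o - 2) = (o - 1)*(o + 1)*(o + 2)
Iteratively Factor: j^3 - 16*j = (j - 4)*(j^2 + 4*j) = (j - 4)*(j + 4)*(j)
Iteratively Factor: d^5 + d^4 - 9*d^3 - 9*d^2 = (d + 3)*(d^4 - 2*d^3 - 3*d^2) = d*(d + 3)*(d^3 - 2*d^2 - 3*d) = d*(d + 1)*(d + 3)*(d^2 - 3*d) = d^2*(d + 1)*(d + 3)*(d - 3)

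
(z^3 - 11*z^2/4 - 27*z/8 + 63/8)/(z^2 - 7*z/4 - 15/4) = (8*z^2 + 2*z - 21)/(2*(4*z + 5))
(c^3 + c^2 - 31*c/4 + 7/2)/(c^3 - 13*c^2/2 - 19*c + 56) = (c - 1/2)/(c - 8)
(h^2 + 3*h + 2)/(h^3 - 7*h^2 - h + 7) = (h + 2)/(h^2 - 8*h + 7)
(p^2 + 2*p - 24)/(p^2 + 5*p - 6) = (p - 4)/(p - 1)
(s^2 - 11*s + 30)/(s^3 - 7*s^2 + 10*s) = (s - 6)/(s*(s - 2))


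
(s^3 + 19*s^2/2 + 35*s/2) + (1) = s^3 + 19*s^2/2 + 35*s/2 + 1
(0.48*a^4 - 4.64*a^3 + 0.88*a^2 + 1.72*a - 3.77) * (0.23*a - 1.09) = 0.1104*a^5 - 1.5904*a^4 + 5.26*a^3 - 0.5636*a^2 - 2.7419*a + 4.1093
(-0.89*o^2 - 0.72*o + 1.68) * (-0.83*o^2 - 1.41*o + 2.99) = 0.7387*o^4 + 1.8525*o^3 - 3.0403*o^2 - 4.5216*o + 5.0232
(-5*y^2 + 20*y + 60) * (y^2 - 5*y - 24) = -5*y^4 + 45*y^3 + 80*y^2 - 780*y - 1440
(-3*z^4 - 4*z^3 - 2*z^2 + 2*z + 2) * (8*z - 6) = -24*z^5 - 14*z^4 + 8*z^3 + 28*z^2 + 4*z - 12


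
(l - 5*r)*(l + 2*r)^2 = l^3 - l^2*r - 16*l*r^2 - 20*r^3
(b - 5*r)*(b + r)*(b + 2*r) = b^3 - 2*b^2*r - 13*b*r^2 - 10*r^3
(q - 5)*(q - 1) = q^2 - 6*q + 5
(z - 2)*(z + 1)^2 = z^3 - 3*z - 2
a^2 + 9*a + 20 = (a + 4)*(a + 5)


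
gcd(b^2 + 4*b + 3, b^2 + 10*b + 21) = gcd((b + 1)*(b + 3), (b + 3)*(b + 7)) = b + 3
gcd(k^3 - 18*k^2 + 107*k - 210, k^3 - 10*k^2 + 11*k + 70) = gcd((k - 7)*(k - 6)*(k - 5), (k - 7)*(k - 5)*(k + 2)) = k^2 - 12*k + 35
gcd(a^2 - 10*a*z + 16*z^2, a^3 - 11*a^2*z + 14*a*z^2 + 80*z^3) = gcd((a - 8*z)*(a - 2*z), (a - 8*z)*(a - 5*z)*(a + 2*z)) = -a + 8*z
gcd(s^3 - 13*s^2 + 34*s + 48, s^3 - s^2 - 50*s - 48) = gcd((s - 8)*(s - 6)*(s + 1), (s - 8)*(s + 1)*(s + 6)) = s^2 - 7*s - 8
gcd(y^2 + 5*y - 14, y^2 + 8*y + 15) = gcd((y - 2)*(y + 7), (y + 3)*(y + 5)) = 1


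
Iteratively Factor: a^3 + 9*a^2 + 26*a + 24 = (a + 3)*(a^2 + 6*a + 8) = (a + 2)*(a + 3)*(a + 4)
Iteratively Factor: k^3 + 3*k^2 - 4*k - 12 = (k + 3)*(k^2 - 4) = (k + 2)*(k + 3)*(k - 2)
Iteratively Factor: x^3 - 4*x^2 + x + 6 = (x + 1)*(x^2 - 5*x + 6) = (x - 3)*(x + 1)*(x - 2)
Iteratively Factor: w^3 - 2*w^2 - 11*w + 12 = (w - 4)*(w^2 + 2*w - 3) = (w - 4)*(w - 1)*(w + 3)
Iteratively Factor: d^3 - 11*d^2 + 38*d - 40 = (d - 5)*(d^2 - 6*d + 8) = (d - 5)*(d - 4)*(d - 2)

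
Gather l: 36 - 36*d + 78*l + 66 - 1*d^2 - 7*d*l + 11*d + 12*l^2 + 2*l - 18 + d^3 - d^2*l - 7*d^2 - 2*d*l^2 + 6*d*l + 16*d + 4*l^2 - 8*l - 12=d^3 - 8*d^2 - 9*d + l^2*(16 - 2*d) + l*(-d^2 - d + 72) + 72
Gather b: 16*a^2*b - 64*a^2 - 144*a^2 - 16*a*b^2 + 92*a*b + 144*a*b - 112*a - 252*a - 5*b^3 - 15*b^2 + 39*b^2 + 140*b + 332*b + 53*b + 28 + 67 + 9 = -208*a^2 - 364*a - 5*b^3 + b^2*(24 - 16*a) + b*(16*a^2 + 236*a + 525) + 104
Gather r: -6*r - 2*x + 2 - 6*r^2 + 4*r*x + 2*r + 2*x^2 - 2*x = -6*r^2 + r*(4*x - 4) + 2*x^2 - 4*x + 2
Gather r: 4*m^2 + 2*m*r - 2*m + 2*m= 4*m^2 + 2*m*r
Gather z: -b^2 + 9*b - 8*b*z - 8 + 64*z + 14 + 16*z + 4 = -b^2 + 9*b + z*(80 - 8*b) + 10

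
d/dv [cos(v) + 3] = -sin(v)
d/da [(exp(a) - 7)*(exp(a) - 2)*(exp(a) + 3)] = (3*exp(2*a) - 12*exp(a) - 13)*exp(a)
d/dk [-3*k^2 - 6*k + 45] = -6*k - 6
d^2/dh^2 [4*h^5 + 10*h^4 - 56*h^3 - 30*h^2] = 80*h^3 + 120*h^2 - 336*h - 60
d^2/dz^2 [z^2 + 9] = 2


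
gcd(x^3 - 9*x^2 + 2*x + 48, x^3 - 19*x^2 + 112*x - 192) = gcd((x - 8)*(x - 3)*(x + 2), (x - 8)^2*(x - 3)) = x^2 - 11*x + 24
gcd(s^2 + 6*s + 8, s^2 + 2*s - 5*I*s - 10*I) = s + 2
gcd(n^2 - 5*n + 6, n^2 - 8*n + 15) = n - 3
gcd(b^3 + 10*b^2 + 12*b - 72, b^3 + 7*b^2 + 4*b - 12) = b + 6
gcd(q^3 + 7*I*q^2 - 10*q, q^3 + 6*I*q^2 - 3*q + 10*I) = q^2 + 7*I*q - 10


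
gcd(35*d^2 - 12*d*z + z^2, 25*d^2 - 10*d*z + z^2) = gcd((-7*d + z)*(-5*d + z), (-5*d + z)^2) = -5*d + z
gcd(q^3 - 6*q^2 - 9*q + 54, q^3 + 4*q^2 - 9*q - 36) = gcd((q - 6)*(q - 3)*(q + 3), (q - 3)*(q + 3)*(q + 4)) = q^2 - 9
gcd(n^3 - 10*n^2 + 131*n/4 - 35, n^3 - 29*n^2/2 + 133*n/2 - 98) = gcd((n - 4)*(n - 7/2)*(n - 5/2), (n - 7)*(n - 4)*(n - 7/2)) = n^2 - 15*n/2 + 14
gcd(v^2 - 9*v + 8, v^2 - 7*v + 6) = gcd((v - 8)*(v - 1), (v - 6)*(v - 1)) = v - 1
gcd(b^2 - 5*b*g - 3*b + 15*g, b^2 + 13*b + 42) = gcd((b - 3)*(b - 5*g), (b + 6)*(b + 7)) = 1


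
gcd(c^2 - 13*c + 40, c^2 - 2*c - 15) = c - 5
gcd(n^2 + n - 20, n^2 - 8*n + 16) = n - 4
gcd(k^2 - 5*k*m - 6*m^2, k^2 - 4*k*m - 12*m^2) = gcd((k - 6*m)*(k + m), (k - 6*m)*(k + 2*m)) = k - 6*m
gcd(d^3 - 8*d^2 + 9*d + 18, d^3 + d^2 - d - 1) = d + 1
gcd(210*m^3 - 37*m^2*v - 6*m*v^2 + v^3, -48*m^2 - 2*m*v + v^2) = 6*m + v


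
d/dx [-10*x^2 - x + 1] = -20*x - 1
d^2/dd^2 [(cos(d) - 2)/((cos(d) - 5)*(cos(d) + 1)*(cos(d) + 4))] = 2*(-148*(1 - cos(d)^2)^2 - 12*sin(d)^6 - 2*cos(d)^7 - 3*cos(d)^6 - 39*cos(d)^5 + 201*cos(d)^3 + 565*cos(d)^2 - 740*cos(d) - 1142)/((cos(d) - 5)^3*(cos(d) + 1)^3*(cos(d) + 4)^3)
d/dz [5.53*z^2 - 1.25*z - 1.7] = 11.06*z - 1.25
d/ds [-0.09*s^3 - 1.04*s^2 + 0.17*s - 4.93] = -0.27*s^2 - 2.08*s + 0.17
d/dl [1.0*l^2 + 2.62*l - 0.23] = 2.0*l + 2.62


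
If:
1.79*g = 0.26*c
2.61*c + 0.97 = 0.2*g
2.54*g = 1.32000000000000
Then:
No Solution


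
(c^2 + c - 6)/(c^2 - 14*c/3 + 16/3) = 3*(c + 3)/(3*c - 8)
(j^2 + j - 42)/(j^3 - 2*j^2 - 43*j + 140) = (j - 6)/(j^2 - 9*j + 20)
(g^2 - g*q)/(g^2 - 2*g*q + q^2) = g/(g - q)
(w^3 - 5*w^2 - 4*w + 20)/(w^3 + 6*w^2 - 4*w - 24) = (w - 5)/(w + 6)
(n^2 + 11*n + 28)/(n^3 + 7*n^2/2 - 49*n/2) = 2*(n + 4)/(n*(2*n - 7))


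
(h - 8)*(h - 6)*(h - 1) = h^3 - 15*h^2 + 62*h - 48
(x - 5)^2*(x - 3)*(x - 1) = x^4 - 14*x^3 + 68*x^2 - 130*x + 75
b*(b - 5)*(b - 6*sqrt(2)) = b^3 - 6*sqrt(2)*b^2 - 5*b^2 + 30*sqrt(2)*b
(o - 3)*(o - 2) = o^2 - 5*o + 6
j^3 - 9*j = j*(j - 3)*(j + 3)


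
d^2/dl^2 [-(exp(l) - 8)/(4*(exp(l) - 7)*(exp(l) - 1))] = (-exp(4*l) + 24*exp(3*l) - 150*exp(2*l) + 232*exp(l) + 399)*exp(l)/(4*(exp(6*l) - 24*exp(5*l) + 213*exp(4*l) - 848*exp(3*l) + 1491*exp(2*l) - 1176*exp(l) + 343))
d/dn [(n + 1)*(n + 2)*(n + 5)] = 3*n^2 + 16*n + 17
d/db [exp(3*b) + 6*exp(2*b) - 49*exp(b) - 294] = (3*exp(2*b) + 12*exp(b) - 49)*exp(b)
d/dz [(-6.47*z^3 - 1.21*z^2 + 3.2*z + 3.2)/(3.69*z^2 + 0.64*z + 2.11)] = (-23.8743*z^4 - 8.2816*z^3 - 53.5375*z^2 - 28.7222*z + 4.704)/(13.6161*z^4 + 4.7232*z^3 + 15.9814*z^2 + 2.7008*z + 4.4521)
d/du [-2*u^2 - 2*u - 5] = -4*u - 2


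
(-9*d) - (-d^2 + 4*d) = d^2 - 13*d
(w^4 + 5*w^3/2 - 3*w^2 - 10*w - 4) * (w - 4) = w^5 - 3*w^4/2 - 13*w^3 + 2*w^2 + 36*w + 16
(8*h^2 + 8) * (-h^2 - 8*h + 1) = -8*h^4 - 64*h^3 - 64*h + 8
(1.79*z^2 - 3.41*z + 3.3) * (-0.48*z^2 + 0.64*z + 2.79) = -0.8592*z^4 + 2.7824*z^3 + 1.2277*z^2 - 7.4019*z + 9.207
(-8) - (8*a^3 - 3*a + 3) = -8*a^3 + 3*a - 11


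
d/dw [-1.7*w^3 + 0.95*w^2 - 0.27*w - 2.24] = -5.1*w^2 + 1.9*w - 0.27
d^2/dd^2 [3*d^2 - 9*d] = 6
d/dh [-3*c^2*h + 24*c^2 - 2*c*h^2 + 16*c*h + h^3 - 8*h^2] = -3*c^2 - 4*c*h + 16*c + 3*h^2 - 16*h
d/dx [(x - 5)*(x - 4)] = 2*x - 9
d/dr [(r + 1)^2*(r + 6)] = (r + 1)*(3*r + 13)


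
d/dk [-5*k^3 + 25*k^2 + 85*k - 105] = -15*k^2 + 50*k + 85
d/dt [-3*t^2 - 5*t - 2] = -6*t - 5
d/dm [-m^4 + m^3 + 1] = m^2*(3 - 4*m)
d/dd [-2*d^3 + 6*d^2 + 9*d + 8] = -6*d^2 + 12*d + 9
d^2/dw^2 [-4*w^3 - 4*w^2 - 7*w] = -24*w - 8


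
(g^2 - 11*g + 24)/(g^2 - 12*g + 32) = (g - 3)/(g - 4)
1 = 1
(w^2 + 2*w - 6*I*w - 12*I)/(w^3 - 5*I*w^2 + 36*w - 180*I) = (w + 2)/(w^2 + I*w + 30)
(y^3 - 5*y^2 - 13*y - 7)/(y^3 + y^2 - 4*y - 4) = (y^2 - 6*y - 7)/(y^2 - 4)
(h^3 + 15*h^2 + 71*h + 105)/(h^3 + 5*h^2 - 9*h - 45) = (h + 7)/(h - 3)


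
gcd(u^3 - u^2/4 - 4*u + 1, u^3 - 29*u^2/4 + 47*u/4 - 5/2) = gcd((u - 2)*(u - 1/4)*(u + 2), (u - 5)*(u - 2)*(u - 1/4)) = u^2 - 9*u/4 + 1/2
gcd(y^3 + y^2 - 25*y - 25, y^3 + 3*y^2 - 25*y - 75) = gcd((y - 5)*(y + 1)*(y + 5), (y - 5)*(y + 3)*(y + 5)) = y^2 - 25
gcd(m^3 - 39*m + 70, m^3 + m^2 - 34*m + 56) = m^2 + 5*m - 14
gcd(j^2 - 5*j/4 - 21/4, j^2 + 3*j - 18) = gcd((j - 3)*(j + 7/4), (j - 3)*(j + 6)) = j - 3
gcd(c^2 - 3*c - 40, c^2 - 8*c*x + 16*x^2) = 1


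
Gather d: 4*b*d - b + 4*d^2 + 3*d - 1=-b + 4*d^2 + d*(4*b + 3) - 1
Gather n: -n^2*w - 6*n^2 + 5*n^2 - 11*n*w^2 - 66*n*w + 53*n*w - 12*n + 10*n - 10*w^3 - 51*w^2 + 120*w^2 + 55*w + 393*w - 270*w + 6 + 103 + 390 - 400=n^2*(-w - 1) + n*(-11*w^2 - 13*w - 2) - 10*w^3 + 69*w^2 + 178*w + 99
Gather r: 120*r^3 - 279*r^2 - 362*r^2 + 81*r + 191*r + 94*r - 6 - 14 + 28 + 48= 120*r^3 - 641*r^2 + 366*r + 56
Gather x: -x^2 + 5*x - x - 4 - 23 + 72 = -x^2 + 4*x + 45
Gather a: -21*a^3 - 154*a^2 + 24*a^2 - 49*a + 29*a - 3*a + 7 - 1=-21*a^3 - 130*a^2 - 23*a + 6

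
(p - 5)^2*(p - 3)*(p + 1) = p^4 - 12*p^3 + 42*p^2 - 20*p - 75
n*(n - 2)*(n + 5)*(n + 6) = n^4 + 9*n^3 + 8*n^2 - 60*n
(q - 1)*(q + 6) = q^2 + 5*q - 6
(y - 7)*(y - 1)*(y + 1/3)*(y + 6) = y^4 - 5*y^3/3 - 125*y^2/3 + 85*y/3 + 14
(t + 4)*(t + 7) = t^2 + 11*t + 28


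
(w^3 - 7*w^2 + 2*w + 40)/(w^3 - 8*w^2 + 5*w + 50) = (w - 4)/(w - 5)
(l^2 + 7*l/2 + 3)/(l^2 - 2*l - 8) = (l + 3/2)/(l - 4)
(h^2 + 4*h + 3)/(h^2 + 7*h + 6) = (h + 3)/(h + 6)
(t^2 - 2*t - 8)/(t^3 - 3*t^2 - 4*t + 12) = (t - 4)/(t^2 - 5*t + 6)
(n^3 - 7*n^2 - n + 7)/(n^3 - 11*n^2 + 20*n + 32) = (n^2 - 8*n + 7)/(n^2 - 12*n + 32)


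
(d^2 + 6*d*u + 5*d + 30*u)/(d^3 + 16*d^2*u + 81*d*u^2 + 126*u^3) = (d + 5)/(d^2 + 10*d*u + 21*u^2)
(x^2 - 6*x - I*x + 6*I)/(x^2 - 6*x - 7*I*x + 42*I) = (x - I)/(x - 7*I)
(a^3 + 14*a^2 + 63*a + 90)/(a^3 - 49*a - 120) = (a + 6)/(a - 8)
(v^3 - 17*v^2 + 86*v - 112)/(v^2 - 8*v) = v - 9 + 14/v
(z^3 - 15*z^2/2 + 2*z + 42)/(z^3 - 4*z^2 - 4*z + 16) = (z^2 - 19*z/2 + 21)/(z^2 - 6*z + 8)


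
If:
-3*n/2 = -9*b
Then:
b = n/6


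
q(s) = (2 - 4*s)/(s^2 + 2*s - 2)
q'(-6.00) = 0.36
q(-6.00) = 1.18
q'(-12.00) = 0.05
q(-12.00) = 0.42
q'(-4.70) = 0.97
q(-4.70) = 1.95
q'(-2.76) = 4777.61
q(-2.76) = 133.61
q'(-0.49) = 0.92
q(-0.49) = -1.45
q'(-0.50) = 0.93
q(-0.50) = -1.45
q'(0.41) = 2.96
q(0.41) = -0.36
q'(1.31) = 1.03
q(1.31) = -1.39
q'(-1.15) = 1.57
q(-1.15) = -2.22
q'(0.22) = 1.45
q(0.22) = -0.74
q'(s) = (2 - 4*s)*(-2*s - 2)/(s^2 + 2*s - 2)^2 - 4/(s^2 + 2*s - 2)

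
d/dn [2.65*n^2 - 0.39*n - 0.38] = 5.3*n - 0.39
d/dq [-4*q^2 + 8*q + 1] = 8 - 8*q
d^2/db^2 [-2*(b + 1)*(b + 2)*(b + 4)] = -12*b - 28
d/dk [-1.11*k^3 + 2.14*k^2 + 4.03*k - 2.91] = -3.33*k^2 + 4.28*k + 4.03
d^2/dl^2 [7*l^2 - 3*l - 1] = 14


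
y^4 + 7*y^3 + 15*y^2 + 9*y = y*(y + 1)*(y + 3)^2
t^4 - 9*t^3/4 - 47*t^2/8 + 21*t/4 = t*(t - 7/2)*(t - 3/4)*(t + 2)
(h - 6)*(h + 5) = h^2 - h - 30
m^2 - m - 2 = (m - 2)*(m + 1)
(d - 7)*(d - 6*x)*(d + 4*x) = d^3 - 2*d^2*x - 7*d^2 - 24*d*x^2 + 14*d*x + 168*x^2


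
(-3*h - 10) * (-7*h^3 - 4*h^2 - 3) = 21*h^4 + 82*h^3 + 40*h^2 + 9*h + 30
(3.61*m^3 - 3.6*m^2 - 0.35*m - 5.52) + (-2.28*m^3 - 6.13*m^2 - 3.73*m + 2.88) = 1.33*m^3 - 9.73*m^2 - 4.08*m - 2.64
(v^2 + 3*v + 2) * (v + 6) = v^3 + 9*v^2 + 20*v + 12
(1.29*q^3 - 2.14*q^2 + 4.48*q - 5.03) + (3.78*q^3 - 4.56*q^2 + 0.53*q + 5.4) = 5.07*q^3 - 6.7*q^2 + 5.01*q + 0.37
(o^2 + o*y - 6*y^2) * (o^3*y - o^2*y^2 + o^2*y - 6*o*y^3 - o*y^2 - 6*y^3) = o^5*y + o^4*y - 13*o^3*y^3 - 13*o^2*y^3 + 36*o*y^5 + 36*y^5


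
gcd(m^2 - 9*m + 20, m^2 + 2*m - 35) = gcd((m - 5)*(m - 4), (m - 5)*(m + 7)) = m - 5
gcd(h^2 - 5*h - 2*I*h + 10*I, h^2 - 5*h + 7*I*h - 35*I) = h - 5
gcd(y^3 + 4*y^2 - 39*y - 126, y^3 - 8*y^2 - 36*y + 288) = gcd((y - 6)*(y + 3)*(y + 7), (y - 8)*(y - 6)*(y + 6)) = y - 6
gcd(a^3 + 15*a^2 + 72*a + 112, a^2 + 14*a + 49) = a + 7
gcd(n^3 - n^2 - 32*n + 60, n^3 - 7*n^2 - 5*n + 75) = n - 5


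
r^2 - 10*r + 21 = (r - 7)*(r - 3)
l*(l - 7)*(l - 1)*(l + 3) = l^4 - 5*l^3 - 17*l^2 + 21*l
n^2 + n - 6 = (n - 2)*(n + 3)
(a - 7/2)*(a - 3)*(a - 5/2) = a^3 - 9*a^2 + 107*a/4 - 105/4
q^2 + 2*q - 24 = (q - 4)*(q + 6)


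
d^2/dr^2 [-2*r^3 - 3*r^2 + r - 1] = -12*r - 6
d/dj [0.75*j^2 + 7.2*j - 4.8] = 1.5*j + 7.2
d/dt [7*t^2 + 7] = 14*t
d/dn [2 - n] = -1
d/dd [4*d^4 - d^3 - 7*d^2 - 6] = d*(16*d^2 - 3*d - 14)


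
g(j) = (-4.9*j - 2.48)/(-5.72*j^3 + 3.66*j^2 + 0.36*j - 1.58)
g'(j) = (-4.9*j - 2.48)*(17.16*j^2 - 7.32*j - 0.36)/(-5.72*j^3 + 3.66*j^2 + 0.36*j - 1.58)^2 - 4.9/(-5.72*j^3 + 3.66*j^2 + 0.36*j - 1.58)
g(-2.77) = 0.08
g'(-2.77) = 0.04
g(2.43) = 0.24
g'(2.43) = -0.24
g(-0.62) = 0.58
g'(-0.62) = 1.36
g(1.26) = 1.28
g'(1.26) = -2.62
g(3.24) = 0.12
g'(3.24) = -0.09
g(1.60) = 0.69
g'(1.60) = -1.12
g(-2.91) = 0.07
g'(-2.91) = 0.04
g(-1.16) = 0.27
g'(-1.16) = 0.30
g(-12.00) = 0.01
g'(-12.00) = 0.00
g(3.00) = 0.14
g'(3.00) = -0.11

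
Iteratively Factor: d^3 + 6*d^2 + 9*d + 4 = (d + 1)*(d^2 + 5*d + 4) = (d + 1)^2*(d + 4)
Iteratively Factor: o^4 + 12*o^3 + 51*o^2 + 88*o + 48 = (o + 4)*(o^3 + 8*o^2 + 19*o + 12) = (o + 4)^2*(o^2 + 4*o + 3) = (o + 1)*(o + 4)^2*(o + 3)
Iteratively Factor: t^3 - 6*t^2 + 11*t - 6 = (t - 1)*(t^2 - 5*t + 6) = (t - 2)*(t - 1)*(t - 3)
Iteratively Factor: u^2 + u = (u + 1)*(u)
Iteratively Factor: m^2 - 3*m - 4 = (m - 4)*(m + 1)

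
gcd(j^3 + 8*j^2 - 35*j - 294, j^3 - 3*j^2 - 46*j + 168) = j^2 + j - 42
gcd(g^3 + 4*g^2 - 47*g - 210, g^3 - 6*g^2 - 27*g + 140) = g^2 - 2*g - 35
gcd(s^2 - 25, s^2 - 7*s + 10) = s - 5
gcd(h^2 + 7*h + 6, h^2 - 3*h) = 1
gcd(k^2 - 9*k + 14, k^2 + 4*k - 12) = k - 2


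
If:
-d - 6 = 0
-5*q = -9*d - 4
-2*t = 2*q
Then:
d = -6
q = -10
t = 10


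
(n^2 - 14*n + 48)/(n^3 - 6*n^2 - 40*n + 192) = (n - 6)/(n^2 + 2*n - 24)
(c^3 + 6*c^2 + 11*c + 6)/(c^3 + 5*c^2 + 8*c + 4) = (c + 3)/(c + 2)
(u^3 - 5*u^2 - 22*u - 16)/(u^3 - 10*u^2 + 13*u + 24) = (u + 2)/(u - 3)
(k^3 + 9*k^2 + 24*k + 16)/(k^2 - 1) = (k^2 + 8*k + 16)/(k - 1)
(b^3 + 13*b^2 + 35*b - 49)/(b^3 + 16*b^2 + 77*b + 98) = (b - 1)/(b + 2)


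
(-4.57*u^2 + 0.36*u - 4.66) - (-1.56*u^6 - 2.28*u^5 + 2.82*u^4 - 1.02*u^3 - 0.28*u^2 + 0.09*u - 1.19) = 1.56*u^6 + 2.28*u^5 - 2.82*u^4 + 1.02*u^3 - 4.29*u^2 + 0.27*u - 3.47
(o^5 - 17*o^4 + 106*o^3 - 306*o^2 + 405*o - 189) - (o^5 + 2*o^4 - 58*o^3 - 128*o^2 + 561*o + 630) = -19*o^4 + 164*o^3 - 178*o^2 - 156*o - 819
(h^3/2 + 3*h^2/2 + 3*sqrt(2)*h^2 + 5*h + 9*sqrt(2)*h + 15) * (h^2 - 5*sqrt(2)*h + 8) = h^5/2 + sqrt(2)*h^4/2 + 3*h^4/2 - 21*h^3 + 3*sqrt(2)*h^3/2 - 63*h^2 - sqrt(2)*h^2 - 3*sqrt(2)*h + 40*h + 120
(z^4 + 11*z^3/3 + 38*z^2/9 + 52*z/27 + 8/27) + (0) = z^4 + 11*z^3/3 + 38*z^2/9 + 52*z/27 + 8/27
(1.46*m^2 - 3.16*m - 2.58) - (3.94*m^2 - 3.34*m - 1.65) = -2.48*m^2 + 0.18*m - 0.93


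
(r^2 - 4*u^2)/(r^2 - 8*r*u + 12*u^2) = (r + 2*u)/(r - 6*u)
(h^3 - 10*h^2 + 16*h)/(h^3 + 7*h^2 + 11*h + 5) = h*(h^2 - 10*h + 16)/(h^3 + 7*h^2 + 11*h + 5)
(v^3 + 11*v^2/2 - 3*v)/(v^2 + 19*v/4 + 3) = 2*v*(2*v^2 + 11*v - 6)/(4*v^2 + 19*v + 12)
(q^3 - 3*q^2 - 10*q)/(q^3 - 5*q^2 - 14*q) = (q - 5)/(q - 7)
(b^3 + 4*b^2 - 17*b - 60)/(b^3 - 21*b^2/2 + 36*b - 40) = 2*(b^2 + 8*b + 15)/(2*b^2 - 13*b + 20)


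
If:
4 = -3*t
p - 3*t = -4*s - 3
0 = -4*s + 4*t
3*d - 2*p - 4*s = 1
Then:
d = -23/9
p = -5/3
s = -4/3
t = -4/3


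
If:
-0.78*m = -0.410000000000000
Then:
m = 0.53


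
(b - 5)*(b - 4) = b^2 - 9*b + 20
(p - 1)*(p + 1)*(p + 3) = p^3 + 3*p^2 - p - 3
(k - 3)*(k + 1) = k^2 - 2*k - 3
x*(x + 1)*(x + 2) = x^3 + 3*x^2 + 2*x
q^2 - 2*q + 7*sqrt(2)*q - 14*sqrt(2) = (q - 2)*(q + 7*sqrt(2))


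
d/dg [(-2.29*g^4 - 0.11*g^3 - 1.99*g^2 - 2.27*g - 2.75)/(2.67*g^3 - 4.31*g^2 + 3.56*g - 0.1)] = (-6.1143*g^6 + 19.7398*g^5 - 18.6698*g^4 + 12.2546*g^3 + 5.1924*g^2 - 23.307*g + 10.017)/(7.1289*g^6 - 23.0154*g^5 + 37.5865*g^4 - 31.2212*g^3 + 13.5356*g^2 - 0.712*g + 0.01)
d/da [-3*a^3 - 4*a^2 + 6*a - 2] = -9*a^2 - 8*a + 6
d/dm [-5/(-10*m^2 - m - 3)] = 5*(-20*m - 1)/(10*m^2 + m + 3)^2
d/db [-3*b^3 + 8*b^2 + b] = -9*b^2 + 16*b + 1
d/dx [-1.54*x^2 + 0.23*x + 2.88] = 0.23 - 3.08*x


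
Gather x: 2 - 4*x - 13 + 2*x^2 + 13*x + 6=2*x^2 + 9*x - 5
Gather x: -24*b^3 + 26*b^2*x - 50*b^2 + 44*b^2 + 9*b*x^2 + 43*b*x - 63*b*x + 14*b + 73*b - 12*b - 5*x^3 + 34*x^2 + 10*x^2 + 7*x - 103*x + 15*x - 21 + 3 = -24*b^3 - 6*b^2 + 75*b - 5*x^3 + x^2*(9*b + 44) + x*(26*b^2 - 20*b - 81) - 18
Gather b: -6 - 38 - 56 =-100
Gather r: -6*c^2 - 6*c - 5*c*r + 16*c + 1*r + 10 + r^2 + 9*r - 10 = -6*c^2 + 10*c + r^2 + r*(10 - 5*c)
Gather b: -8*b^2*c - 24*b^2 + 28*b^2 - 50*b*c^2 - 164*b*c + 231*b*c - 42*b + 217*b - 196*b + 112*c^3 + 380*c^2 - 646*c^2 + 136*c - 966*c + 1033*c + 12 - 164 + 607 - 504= b^2*(4 - 8*c) + b*(-50*c^2 + 67*c - 21) + 112*c^3 - 266*c^2 + 203*c - 49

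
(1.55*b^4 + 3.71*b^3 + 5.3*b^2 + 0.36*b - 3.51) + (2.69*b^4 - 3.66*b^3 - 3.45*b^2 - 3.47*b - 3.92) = 4.24*b^4 + 0.0499999999999998*b^3 + 1.85*b^2 - 3.11*b - 7.43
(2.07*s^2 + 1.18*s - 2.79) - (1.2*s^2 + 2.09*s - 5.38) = 0.87*s^2 - 0.91*s + 2.59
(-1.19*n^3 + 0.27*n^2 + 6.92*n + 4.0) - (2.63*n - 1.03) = -1.19*n^3 + 0.27*n^2 + 4.29*n + 5.03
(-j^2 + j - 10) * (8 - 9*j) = 9*j^3 - 17*j^2 + 98*j - 80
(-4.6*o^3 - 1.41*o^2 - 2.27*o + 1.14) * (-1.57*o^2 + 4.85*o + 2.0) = 7.222*o^5 - 20.0963*o^4 - 12.4746*o^3 - 15.6193*o^2 + 0.988999999999999*o + 2.28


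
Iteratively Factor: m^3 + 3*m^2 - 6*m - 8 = (m + 4)*(m^2 - m - 2) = (m - 2)*(m + 4)*(m + 1)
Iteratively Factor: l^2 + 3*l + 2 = (l + 1)*(l + 2)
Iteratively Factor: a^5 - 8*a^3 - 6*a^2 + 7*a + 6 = (a + 1)*(a^4 - a^3 - 7*a^2 + a + 6) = (a + 1)^2*(a^3 - 2*a^2 - 5*a + 6) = (a - 1)*(a + 1)^2*(a^2 - a - 6) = (a - 1)*(a + 1)^2*(a + 2)*(a - 3)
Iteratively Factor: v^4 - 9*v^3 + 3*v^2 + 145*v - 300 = (v - 5)*(v^3 - 4*v^2 - 17*v + 60) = (v - 5)*(v + 4)*(v^2 - 8*v + 15) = (v - 5)^2*(v + 4)*(v - 3)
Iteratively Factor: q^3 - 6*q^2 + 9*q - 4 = (q - 4)*(q^2 - 2*q + 1) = (q - 4)*(q - 1)*(q - 1)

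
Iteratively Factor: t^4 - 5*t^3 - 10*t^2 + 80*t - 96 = (t + 4)*(t^3 - 9*t^2 + 26*t - 24) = (t - 3)*(t + 4)*(t^2 - 6*t + 8) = (t - 4)*(t - 3)*(t + 4)*(t - 2)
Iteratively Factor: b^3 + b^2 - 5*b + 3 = (b - 1)*(b^2 + 2*b - 3) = (b - 1)^2*(b + 3)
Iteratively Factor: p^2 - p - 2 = (p + 1)*(p - 2)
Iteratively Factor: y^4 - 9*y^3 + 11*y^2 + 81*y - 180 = (y - 5)*(y^3 - 4*y^2 - 9*y + 36) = (y - 5)*(y - 3)*(y^2 - y - 12) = (y - 5)*(y - 4)*(y - 3)*(y + 3)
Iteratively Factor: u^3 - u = (u)*(u^2 - 1) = u*(u + 1)*(u - 1)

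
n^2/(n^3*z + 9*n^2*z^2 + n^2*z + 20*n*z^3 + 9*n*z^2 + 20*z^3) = n^2/(z*(n^3 + 9*n^2*z + n^2 + 20*n*z^2 + 9*n*z + 20*z^2))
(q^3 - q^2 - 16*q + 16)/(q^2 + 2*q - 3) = (q^2 - 16)/(q + 3)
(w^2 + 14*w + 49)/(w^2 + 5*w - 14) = (w + 7)/(w - 2)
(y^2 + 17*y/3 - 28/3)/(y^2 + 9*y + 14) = (y - 4/3)/(y + 2)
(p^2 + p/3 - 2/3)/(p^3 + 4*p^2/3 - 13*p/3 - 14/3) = (3*p - 2)/(3*p^2 + p - 14)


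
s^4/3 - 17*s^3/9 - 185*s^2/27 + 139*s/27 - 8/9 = (s/3 + 1)*(s - 8)*(s - 1/3)^2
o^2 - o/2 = o*(o - 1/2)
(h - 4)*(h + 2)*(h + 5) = h^3 + 3*h^2 - 18*h - 40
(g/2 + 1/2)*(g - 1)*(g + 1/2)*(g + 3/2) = g^4/2 + g^3 - g^2/8 - g - 3/8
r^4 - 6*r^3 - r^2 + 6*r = r*(r - 6)*(r - 1)*(r + 1)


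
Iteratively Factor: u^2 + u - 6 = (u - 2)*(u + 3)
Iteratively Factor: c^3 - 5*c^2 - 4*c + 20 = (c + 2)*(c^2 - 7*c + 10) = (c - 2)*(c + 2)*(c - 5)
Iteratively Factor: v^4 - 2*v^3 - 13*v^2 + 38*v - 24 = (v - 3)*(v^3 + v^2 - 10*v + 8) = (v - 3)*(v - 1)*(v^2 + 2*v - 8) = (v - 3)*(v - 2)*(v - 1)*(v + 4)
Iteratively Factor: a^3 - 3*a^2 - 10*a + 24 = (a - 2)*(a^2 - a - 12) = (a - 4)*(a - 2)*(a + 3)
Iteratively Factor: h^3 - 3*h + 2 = (h + 2)*(h^2 - 2*h + 1) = (h - 1)*(h + 2)*(h - 1)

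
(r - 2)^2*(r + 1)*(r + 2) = r^4 - r^3 - 6*r^2 + 4*r + 8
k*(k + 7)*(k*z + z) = k^3*z + 8*k^2*z + 7*k*z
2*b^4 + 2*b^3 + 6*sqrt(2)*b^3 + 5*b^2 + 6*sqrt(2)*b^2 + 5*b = b*(b + 5*sqrt(2)/2)*(sqrt(2)*b + 1)*(sqrt(2)*b + sqrt(2))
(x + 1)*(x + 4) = x^2 + 5*x + 4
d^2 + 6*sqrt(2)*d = d*(d + 6*sqrt(2))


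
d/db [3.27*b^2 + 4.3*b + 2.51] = 6.54*b + 4.3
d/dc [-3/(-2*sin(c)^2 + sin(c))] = 3*(-4/tan(c) + cos(c)/sin(c)^2)/(2*sin(c) - 1)^2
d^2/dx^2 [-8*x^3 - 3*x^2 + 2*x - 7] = -48*x - 6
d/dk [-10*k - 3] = -10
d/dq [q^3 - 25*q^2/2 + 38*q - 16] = 3*q^2 - 25*q + 38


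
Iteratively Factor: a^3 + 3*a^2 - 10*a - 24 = (a + 4)*(a^2 - a - 6) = (a - 3)*(a + 4)*(a + 2)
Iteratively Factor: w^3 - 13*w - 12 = (w + 1)*(w^2 - w - 12) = (w - 4)*(w + 1)*(w + 3)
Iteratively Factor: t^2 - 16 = (t - 4)*(t + 4)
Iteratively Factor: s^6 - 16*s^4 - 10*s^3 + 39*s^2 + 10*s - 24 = (s + 3)*(s^5 - 3*s^4 - 7*s^3 + 11*s^2 + 6*s - 8) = (s - 4)*(s + 3)*(s^4 + s^3 - 3*s^2 - s + 2) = (s - 4)*(s + 2)*(s + 3)*(s^3 - s^2 - s + 1) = (s - 4)*(s - 1)*(s + 2)*(s + 3)*(s^2 - 1) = (s - 4)*(s - 1)*(s + 1)*(s + 2)*(s + 3)*(s - 1)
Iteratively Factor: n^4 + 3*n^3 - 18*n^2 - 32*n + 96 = (n - 3)*(n^3 + 6*n^2 - 32) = (n - 3)*(n - 2)*(n^2 + 8*n + 16) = (n - 3)*(n - 2)*(n + 4)*(n + 4)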